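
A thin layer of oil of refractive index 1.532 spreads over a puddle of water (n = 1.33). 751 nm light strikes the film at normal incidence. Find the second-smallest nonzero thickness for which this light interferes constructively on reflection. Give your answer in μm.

0.368 μm

Ray reflecting at the top interface goes from n = 1.0 toward n = 1.532: a half-wave phase shift.
Bottom surface (1.532 → 1.33): reflection off a lower-index medium gives no phase shift.
Exactly one π shift → a net half-wave offset.
With one net inversion, constructive interference in reflection requires 2 n t = (m + ½) λ.
The second-smallest nonzero thickness corresponds to m = 1: t = (m + ½) λ / (2 n) = 1.50 × 751 / (2 × 1.532) = 368 nm.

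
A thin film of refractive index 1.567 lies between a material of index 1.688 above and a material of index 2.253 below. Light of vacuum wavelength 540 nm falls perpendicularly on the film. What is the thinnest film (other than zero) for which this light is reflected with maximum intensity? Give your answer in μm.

0.0862 μm

Ray reflecting at the top interface goes from n = 1.688 toward n = 1.567: no phase shift.
At the lower boundary (n = 1.567 to n = 2.253) the reflected ray undergoes a half-wave phase shift.
Net: one phase inversion between the two reflected rays.
For maximum reflection here: 2 n t = (m + ½) λ.
Minimum at m = 0: t = λ / (4 n) = 540 / (4 × 1.567) = 86.2 nm.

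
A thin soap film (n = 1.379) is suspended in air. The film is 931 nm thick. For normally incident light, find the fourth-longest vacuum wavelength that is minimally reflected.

642 nm

Ray reflecting at the top interface goes from n = 1.0 toward n = 1.379: a half-wave phase shift.
Bottom surface (1.379 → 1.0): reflection off a lower-index medium gives no phase shift.
Exactly one π shift → a net half-wave offset.
With one net inversion, destructive interference in reflection requires 2 n t = m λ.
λ = 2 n t / m. The fourth-longest wavelength is m = 4: λ = 2 × 1.379 × 931 / 4.00 = 642 nm.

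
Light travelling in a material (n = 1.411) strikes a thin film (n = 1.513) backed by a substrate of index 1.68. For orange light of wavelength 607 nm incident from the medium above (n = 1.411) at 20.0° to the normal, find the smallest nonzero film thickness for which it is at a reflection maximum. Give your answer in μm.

0.212 μm

Ray reflecting at the top interface goes from n = 1.411 toward n = 1.513: a half-wave phase shift.
Bottom surface (1.513 → 1.68): reflection off a higher-index medium gives a half-wave phase shift.
Net: no relative phase inversion (both shifts match).
For maximum reflection here: 2 n t cos θ_r = m λ.
Snell's law: 1.411 sin 20.0° = 1.513 sin θ_r → sin θ_r = 0.319, cos θ_r = 0.948.
Minimum nonzero at m = 1: t = λ / (2 n cos θ_r) = 607 / (2 × 1.513 × 0.948) = 212 nm.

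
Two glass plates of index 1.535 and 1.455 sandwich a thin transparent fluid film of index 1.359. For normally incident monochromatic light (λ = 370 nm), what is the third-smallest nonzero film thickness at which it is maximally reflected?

At the upper boundary (n = 1.535 to n = 1.359) the reflected ray undergoes no phase shift.
Ray reflecting at the bottom interface goes from n = 1.359 toward n = 1.455: a half-wave phase shift.
The two reflections differ by half a wavelength.
For strong reflection here: 2 n t = (m + ½) λ.
The third-smallest nonzero thickness corresponds to m = 2: t = (m + ½) λ / (2 n) = 2.50 × 370 / (2 × 1.359) = 340 nm.

340 nm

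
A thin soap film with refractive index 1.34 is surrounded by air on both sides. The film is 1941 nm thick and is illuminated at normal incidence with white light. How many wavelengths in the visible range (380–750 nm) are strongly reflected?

7

Ray reflecting at the top interface goes from n = 1.0 toward n = 1.34: a half-wave phase shift.
Bottom surface (1.34 → 1.0): reflection off a lower-index medium gives no phase shift.
Net: one phase inversion between the two reflected rays.
So the condition for constructive reflection is 2 n t = (m + ½) λ.
λ = 2 n t / (m + ½) = 5202 / (m + ½) nm.
m=6: 800 nm (IR); m=7: 694 nm (visible); m=8: 612 nm (visible); m=9: 548 nm (visible); m=10: 495 nm (visible); m=11: 452 nm (visible); m=12: 416 nm (visible); m=13: 385 nm (visible); m=14: 359 nm (UV).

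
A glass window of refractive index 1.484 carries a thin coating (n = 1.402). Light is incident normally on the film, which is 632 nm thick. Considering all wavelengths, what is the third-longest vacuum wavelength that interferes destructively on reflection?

Top surface (1.0 → 1.402): reflection off a higher-index medium gives a half-wave phase shift.
At the lower boundary (n = 1.402 to n = 1.484) the reflected ray undergoes a half-wave phase shift.
Zero or two π shifts → no net half-wave offset.
For dark reflection here: 2 n t = (m + ½) λ.
λ = 2 n t / (m + ½). The third-longest wavelength is m = 2: λ = 2 × 1.402 × 632 / 2.50 = 709 nm.

709 nm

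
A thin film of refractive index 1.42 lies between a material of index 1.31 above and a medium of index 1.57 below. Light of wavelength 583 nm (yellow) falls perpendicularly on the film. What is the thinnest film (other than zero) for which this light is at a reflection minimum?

Ray reflecting at the top interface goes from n = 1.31 toward n = 1.42: a half-wave phase shift.
Ray reflecting at the bottom interface goes from n = 1.42 toward n = 1.57: a half-wave phase shift.
Zero or two π shifts → no net half-wave offset.
So the condition for destructive reflection is 2 n t = (m + ½) λ.
Minimum at m = 0: t = λ / (4 n) = 583 / (4 × 1.42) = 103 nm.

103 nm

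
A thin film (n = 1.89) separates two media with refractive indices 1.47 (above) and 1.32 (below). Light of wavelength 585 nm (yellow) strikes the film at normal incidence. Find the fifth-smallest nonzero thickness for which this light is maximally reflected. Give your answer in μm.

0.696 μm

Top surface (1.47 → 1.89): reflection off a higher-index medium gives a half-wave phase shift.
At the lower boundary (n = 1.89 to n = 1.32) the reflected ray undergoes no phase shift.
The two reflections differ by half a wavelength.
With one net inversion, constructive interference in reflection requires 2 n t = (m + ½) λ.
The fifth-smallest nonzero thickness corresponds to m = 4: t = (m + ½) λ / (2 n) = 4.50 × 585 / (2 × 1.89) = 696 nm.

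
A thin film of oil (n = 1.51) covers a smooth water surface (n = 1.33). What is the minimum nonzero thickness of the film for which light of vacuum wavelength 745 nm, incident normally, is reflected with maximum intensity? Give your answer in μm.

0.123 μm

Ray reflecting at the top interface goes from n = 1.0 toward n = 1.51: a half-wave phase shift.
Ray reflecting at the bottom interface goes from n = 1.51 toward n = 1.33: no phase shift.
Net: one phase inversion between the two reflected rays.
So the condition for constructive reflection is 2 n t = (m + ½) λ.
Minimum at m = 0: t = λ / (4 n) = 745 / (4 × 1.51) = 123 nm.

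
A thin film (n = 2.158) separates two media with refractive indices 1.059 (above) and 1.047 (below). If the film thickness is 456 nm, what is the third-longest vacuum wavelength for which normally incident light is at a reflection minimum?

At the upper boundary (n = 1.059 to n = 2.158) the reflected ray undergoes a half-wave phase shift.
Bottom surface (2.158 → 1.047): reflection off a lower-index medium gives no phase shift.
Exactly one π shift → a net half-wave offset.
With one net inversion, destructive interference in reflection requires 2 n t = m λ.
λ = 2 n t / m. The third-longest wavelength is m = 3: λ = 2 × 2.158 × 456 / 3.00 = 656 nm.

656 nm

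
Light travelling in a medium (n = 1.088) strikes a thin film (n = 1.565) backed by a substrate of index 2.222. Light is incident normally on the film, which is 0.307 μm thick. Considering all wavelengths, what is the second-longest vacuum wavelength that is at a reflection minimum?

At the upper boundary (n = 1.088 to n = 1.565) the reflected ray undergoes a half-wave phase shift.
At the lower boundary (n = 1.565 to n = 2.222) the reflected ray undergoes a half-wave phase shift.
Net: no relative phase inversion (both shifts match).
For minimum reflection here: 2 n t = (m + ½) λ.
λ = 2 n t / (m + ½). The second-longest wavelength is m = 1: λ = 2 × 1.565 × 307 / 1.50 = 641 nm.

641 nm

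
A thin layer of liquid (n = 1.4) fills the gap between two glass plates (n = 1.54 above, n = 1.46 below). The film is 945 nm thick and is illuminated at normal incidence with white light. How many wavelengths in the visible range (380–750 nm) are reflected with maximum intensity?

3

Ray reflecting at the top interface goes from n = 1.54 toward n = 1.4: no phase shift.
Ray reflecting at the bottom interface goes from n = 1.4 toward n = 1.46: a half-wave phase shift.
Exactly one π shift → a net half-wave offset.
For strong reflection here: 2 n t = (m + ½) λ.
λ = 2 n t / (m + ½) = 2646 / (m + ½) nm.
m=3: 756 nm (IR); m=4: 588 nm (visible); m=5: 481 nm (visible); m=6: 407 nm (visible); m=7: 353 nm (UV).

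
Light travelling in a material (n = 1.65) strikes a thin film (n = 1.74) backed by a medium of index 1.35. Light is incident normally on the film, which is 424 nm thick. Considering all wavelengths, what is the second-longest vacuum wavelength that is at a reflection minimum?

738 nm

Ray reflecting at the top interface goes from n = 1.65 toward n = 1.74: a half-wave phase shift.
At the lower boundary (n = 1.74 to n = 1.35) the reflected ray undergoes no phase shift.
Net: one phase inversion between the two reflected rays.
So the condition for destructive reflection is 2 n t = m λ.
λ = 2 n t / m. The second-longest wavelength is m = 2: λ = 2 × 1.74 × 424 / 2.00 = 738 nm.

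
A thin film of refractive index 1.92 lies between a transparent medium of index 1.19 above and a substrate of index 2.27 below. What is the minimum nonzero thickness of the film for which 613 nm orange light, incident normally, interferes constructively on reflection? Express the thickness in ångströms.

Top surface (1.19 → 1.92): reflection off a higher-index medium gives a half-wave phase shift.
Ray reflecting at the bottom interface goes from n = 1.92 toward n = 2.27: a half-wave phase shift.
Zero or two π shifts → no net half-wave offset.
For bright reflection here: 2 n t = m λ.
Minimum nonzero at m = 1: t = λ / (2 n) = 613 / (2 × 1.92) = 160 nm.

1596 Å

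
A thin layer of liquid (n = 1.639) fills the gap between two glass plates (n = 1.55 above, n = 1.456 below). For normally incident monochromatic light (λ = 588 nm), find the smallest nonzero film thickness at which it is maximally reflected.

Ray reflecting at the top interface goes from n = 1.55 toward n = 1.639: a half-wave phase shift.
At the lower boundary (n = 1.639 to n = 1.456) the reflected ray undergoes no phase shift.
Exactly one π shift → a net half-wave offset.
With one net inversion, constructive interference in reflection requires 2 n t = (m + ½) λ.
Minimum at m = 0: t = λ / (4 n) = 588 / (4 × 1.639) = 89.7 nm.

89.7 nm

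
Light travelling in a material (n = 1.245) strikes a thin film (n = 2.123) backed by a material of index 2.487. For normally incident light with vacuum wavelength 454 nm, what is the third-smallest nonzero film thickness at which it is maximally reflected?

Ray reflecting at the top interface goes from n = 1.245 toward n = 2.123: a half-wave phase shift.
Bottom surface (2.123 → 2.487): reflection off a higher-index medium gives a half-wave phase shift.
Zero or two π shifts → no net half-wave offset.
For strong reflection here: 2 n t = m λ.
The third-smallest nonzero thickness corresponds to m = 3: t = m λ / (2 n) = 3.00 × 454 / (2 × 2.123) = 321 nm.

321 nm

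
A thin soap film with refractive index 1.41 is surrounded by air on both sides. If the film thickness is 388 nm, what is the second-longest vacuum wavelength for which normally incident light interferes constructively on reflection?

729 nm

Top surface (1.0 → 1.41): reflection off a higher-index medium gives a half-wave phase shift.
Ray reflecting at the bottom interface goes from n = 1.41 toward n = 1.0: no phase shift.
Net: one phase inversion between the two reflected rays.
For bright reflection here: 2 n t = (m + ½) λ.
λ = 2 n t / (m + ½). The second-longest wavelength is m = 1: λ = 2 × 1.41 × 388 / 1.50 = 729 nm.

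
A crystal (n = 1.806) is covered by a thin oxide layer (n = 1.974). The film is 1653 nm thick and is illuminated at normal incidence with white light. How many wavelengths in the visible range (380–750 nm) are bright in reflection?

Ray reflecting at the top interface goes from n = 1.0 toward n = 1.974: a half-wave phase shift.
At the lower boundary (n = 1.974 to n = 1.806) the reflected ray undergoes no phase shift.
Net: one phase inversion between the two reflected rays.
For strong reflection here: 2 n t = (m + ½) λ.
λ = 2 n t / (m + ½) = 6526 / (m + ½) nm.
m=8: 768 nm (IR); m=9: 687 nm (visible); m=10: 622 nm (visible); m=11: 567 nm (visible); m=12: 522 nm (visible); m=13: 483 nm (visible); m=14: 450 nm (visible); m=15: 421 nm (visible); m=16: 396 nm (visible); m=17: 373 nm (UV).

8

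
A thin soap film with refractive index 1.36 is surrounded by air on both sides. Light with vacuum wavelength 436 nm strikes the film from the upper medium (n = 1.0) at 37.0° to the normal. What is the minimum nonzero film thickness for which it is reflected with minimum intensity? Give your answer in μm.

At the upper boundary (n = 1.0 to n = 1.36) the reflected ray undergoes a half-wave phase shift.
At the lower boundary (n = 1.36 to n = 1.0) the reflected ray undergoes no phase shift.
The two reflections differ by half a wavelength.
With one net inversion, destructive interference in reflection requires 2 n t cos θ_r = m λ.
Snell's law: 1.0 sin 37.0° = 1.36 sin θ_r → sin θ_r = 0.443, cos θ_r = 0.897.
Minimum nonzero at m = 1: t = λ / (2 n cos θ_r) = 436 / (2 × 1.36 × 0.897) = 179 nm.

0.179 μm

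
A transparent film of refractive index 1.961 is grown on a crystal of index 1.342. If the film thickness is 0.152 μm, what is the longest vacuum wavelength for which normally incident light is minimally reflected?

596 nm

Ray reflecting at the top interface goes from n = 1.0 toward n = 1.961: a half-wave phase shift.
Ray reflecting at the bottom interface goes from n = 1.961 toward n = 1.342: no phase shift.
Net: one phase inversion between the two reflected rays.
So the condition for destructive reflection is 2 n t = m λ.
λ = 2 n t / m. The longest wavelength is m = 1: λ = 2 × 1.961 × 152 / 1.00 = 596 nm.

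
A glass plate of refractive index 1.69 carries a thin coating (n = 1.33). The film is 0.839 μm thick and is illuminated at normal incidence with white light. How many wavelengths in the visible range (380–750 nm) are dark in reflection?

Ray reflecting at the top interface goes from n = 1.0 toward n = 1.33: a half-wave phase shift.
Bottom surface (1.33 → 1.69): reflection off a higher-index medium gives a half-wave phase shift.
Net: no relative phase inversion (both shifts match).
So the condition for destructive reflection is 2 n t = (m + ½) λ.
λ = 2 n t / (m + ½) = 2232 / (m + ½) nm.
m=2: 893 nm (IR); m=3: 638 nm (visible); m=4: 496 nm (visible); m=5: 406 nm (visible); m=6: 343 nm (UV).

3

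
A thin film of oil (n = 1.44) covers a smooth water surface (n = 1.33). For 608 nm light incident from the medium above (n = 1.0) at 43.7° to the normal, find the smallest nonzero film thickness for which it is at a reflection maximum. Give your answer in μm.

0.120 μm

At the upper boundary (n = 1.0 to n = 1.44) the reflected ray undergoes a half-wave phase shift.
Ray reflecting at the bottom interface goes from n = 1.44 toward n = 1.33: no phase shift.
Net: one phase inversion between the two reflected rays.
For bright reflection here: 2 n t cos θ_r = (m + ½) λ.
Snell's law: 1.0 sin 43.7° = 1.44 sin θ_r → sin θ_r = 0.480, cos θ_r = 0.877.
Minimum at m = 0: t = λ / (4 n cos θ_r) = 608 / (4 × 1.44 × 0.877) = 120 nm.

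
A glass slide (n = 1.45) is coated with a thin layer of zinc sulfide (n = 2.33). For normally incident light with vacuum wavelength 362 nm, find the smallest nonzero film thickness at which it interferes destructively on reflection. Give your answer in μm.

At the upper boundary (n = 1.0 to n = 2.33) the reflected ray undergoes a half-wave phase shift.
Bottom surface (2.33 → 1.45): reflection off a lower-index medium gives no phase shift.
The two reflections differ by half a wavelength.
For weak reflection here: 2 n t = m λ.
Minimum nonzero at m = 1: t = λ / (2 n) = 362 / (2 × 2.33) = 77.7 nm.

0.0777 μm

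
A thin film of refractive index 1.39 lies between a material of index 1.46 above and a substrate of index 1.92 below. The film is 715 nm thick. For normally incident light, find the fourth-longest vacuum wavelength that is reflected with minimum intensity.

497 nm

At the upper boundary (n = 1.46 to n = 1.39) the reflected ray undergoes no phase shift.
Ray reflecting at the bottom interface goes from n = 1.39 toward n = 1.92: a half-wave phase shift.
The two reflections differ by half a wavelength.
So the condition for destructive reflection is 2 n t = m λ.
λ = 2 n t / m. The fourth-longest wavelength is m = 4: λ = 2 × 1.39 × 715 / 4.00 = 497 nm.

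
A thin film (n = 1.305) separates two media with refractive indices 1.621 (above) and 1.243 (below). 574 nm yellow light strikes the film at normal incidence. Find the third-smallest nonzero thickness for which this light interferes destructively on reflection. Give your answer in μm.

Top surface (1.621 → 1.305): reflection off a lower-index medium gives no phase shift.
Bottom surface (1.305 → 1.243): reflection off a lower-index medium gives no phase shift.
Zero or two π shifts → no net half-wave offset.
So the condition for destructive reflection is 2 n t = (m + ½) λ.
The third-smallest nonzero thickness corresponds to m = 2: t = (m + ½) λ / (2 n) = 2.50 × 574 / (2 × 1.305) = 550 nm.

0.550 μm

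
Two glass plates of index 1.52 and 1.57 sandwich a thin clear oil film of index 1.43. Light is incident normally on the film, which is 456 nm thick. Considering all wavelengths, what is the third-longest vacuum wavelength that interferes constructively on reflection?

522 nm

Ray reflecting at the top interface goes from n = 1.52 toward n = 1.43: no phase shift.
At the lower boundary (n = 1.43 to n = 1.57) the reflected ray undergoes a half-wave phase shift.
Net: one phase inversion between the two reflected rays.
So the condition for constructive reflection is 2 n t = (m + ½) λ.
λ = 2 n t / (m + ½). The third-longest wavelength is m = 2: λ = 2 × 1.43 × 456 / 2.50 = 522 nm.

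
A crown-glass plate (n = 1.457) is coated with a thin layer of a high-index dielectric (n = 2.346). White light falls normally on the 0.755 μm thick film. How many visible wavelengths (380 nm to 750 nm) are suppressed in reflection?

At the upper boundary (n = 1.0 to n = 2.346) the reflected ray undergoes a half-wave phase shift.
Ray reflecting at the bottom interface goes from n = 2.346 toward n = 1.457: no phase shift.
Net: one phase inversion between the two reflected rays.
For dark reflection here: 2 n t = m λ.
λ = 2 n t / m = 3542 / m nm.
m=4: 886 nm (IR); m=5: 708 nm (visible); m=6: 590 nm (visible); m=7: 506 nm (visible); m=8: 443 nm (visible); m=9: 394 nm (visible); m=10: 354 nm (UV).

5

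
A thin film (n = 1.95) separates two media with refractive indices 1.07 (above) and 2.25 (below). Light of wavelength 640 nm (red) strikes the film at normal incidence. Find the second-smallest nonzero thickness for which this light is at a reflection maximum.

Ray reflecting at the top interface goes from n = 1.07 toward n = 1.95: a half-wave phase shift.
At the lower boundary (n = 1.95 to n = 2.25) the reflected ray undergoes a half-wave phase shift.
Net: no relative phase inversion (both shifts match).
With no net inversion, constructive interference in reflection requires 2 n t = m λ.
The second-smallest nonzero thickness corresponds to m = 2: t = m λ / (2 n) = 2.00 × 640 / (2 × 1.95) = 328 nm.

328 nm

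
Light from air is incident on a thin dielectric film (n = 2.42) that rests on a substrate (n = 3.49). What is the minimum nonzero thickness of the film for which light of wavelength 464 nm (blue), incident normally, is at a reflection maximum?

Top surface (1.0 → 2.42): reflection off a higher-index medium gives a half-wave phase shift.
At the lower boundary (n = 2.42 to n = 3.49) the reflected ray undergoes a half-wave phase shift.
Net: no relative phase inversion (both shifts match).
So the condition for constructive reflection is 2 n t = m λ.
Minimum nonzero at m = 1: t = λ / (2 n) = 464 / (2 × 2.42) = 95.9 nm.

95.9 nm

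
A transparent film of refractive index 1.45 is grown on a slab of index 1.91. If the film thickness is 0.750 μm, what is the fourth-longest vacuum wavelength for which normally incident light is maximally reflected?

544 nm

Top surface (1.0 → 1.45): reflection off a higher-index medium gives a half-wave phase shift.
Ray reflecting at the bottom interface goes from n = 1.45 toward n = 1.91: a half-wave phase shift.
The two reflections carry the same phase change, so no net offset.
So the condition for constructive reflection is 2 n t = m λ.
λ = 2 n t / m. The fourth-longest wavelength is m = 4: λ = 2 × 1.45 × 750 / 4.00 = 544 nm.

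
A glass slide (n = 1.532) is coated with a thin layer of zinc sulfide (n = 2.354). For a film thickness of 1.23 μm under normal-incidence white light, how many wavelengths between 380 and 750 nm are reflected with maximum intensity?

7

Top surface (1.0 → 2.354): reflection off a higher-index medium gives a half-wave phase shift.
Bottom surface (2.354 → 1.532): reflection off a lower-index medium gives no phase shift.
Exactly one π shift → a net half-wave offset.
So the condition for constructive reflection is 2 n t = (m + ½) λ.
λ = 2 n t / (m + ½) = 5791 / (m + ½) nm.
m=7: 772 nm (IR); m=8: 681 nm (visible); m=9: 610 nm (visible); m=10: 552 nm (visible); m=11: 504 nm (visible); m=12: 463 nm (visible); m=13: 429 nm (visible); m=14: 399 nm (visible); m=15: 374 nm (UV).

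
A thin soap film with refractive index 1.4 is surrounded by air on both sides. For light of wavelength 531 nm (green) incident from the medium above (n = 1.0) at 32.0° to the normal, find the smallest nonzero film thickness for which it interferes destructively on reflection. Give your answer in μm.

Top surface (1.0 → 1.4): reflection off a higher-index medium gives a half-wave phase shift.
Ray reflecting at the bottom interface goes from n = 1.4 toward n = 1.0: no phase shift.
Net: one phase inversion between the two reflected rays.
With one net inversion, destructive interference in reflection requires 2 n t cos θ_r = m λ.
Snell's law: 1.0 sin 32.0° = 1.4 sin θ_r → sin θ_r = 0.379, cos θ_r = 0.926.
Minimum nonzero at m = 1: t = λ / (2 n cos θ_r) = 531 / (2 × 1.4 × 0.926) = 205 nm.

0.205 μm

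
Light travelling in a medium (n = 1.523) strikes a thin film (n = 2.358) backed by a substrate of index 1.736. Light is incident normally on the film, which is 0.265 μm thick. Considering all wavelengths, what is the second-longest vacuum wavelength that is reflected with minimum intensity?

Top surface (1.523 → 2.358): reflection off a higher-index medium gives a half-wave phase shift.
Ray reflecting at the bottom interface goes from n = 2.358 toward n = 1.736: no phase shift.
The two reflections differ by half a wavelength.
So the condition for destructive reflection is 2 n t = m λ.
λ = 2 n t / m. The second-longest wavelength is m = 2: λ = 2 × 2.358 × 265 / 2.00 = 625 nm.

625 nm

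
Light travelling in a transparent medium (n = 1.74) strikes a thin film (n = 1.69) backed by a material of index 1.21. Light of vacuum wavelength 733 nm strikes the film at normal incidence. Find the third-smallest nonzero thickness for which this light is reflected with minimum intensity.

Ray reflecting at the top interface goes from n = 1.74 toward n = 1.69: no phase shift.
Bottom surface (1.69 → 1.21): reflection off a lower-index medium gives no phase shift.
The two reflections carry the same phase change, so no net offset.
So the condition for destructive reflection is 2 n t = (m + ½) λ.
The third-smallest nonzero thickness corresponds to m = 2: t = (m + ½) λ / (2 n) = 2.50 × 733 / (2 × 1.69) = 542 nm.

542 nm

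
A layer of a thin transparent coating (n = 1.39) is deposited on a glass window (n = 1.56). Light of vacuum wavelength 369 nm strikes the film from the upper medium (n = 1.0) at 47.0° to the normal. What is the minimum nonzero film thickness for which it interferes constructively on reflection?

156 nm

At the upper boundary (n = 1.0 to n = 1.39) the reflected ray undergoes a half-wave phase shift.
Bottom surface (1.39 → 1.56): reflection off a higher-index medium gives a half-wave phase shift.
Net: no relative phase inversion (both shifts match).
So the condition for constructive reflection is 2 n t cos θ_r = m λ.
Snell's law: 1.0 sin 47.0° = 1.39 sin θ_r → sin θ_r = 0.526, cos θ_r = 0.850.
Minimum nonzero at m = 1: t = λ / (2 n cos θ_r) = 369 / (2 × 1.39 × 0.850) = 156 nm.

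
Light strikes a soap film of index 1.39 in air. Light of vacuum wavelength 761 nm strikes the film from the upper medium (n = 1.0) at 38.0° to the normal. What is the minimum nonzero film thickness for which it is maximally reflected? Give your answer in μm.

Top surface (1.0 → 1.39): reflection off a higher-index medium gives a half-wave phase shift.
Bottom surface (1.39 → 1.0): reflection off a lower-index medium gives no phase shift.
Net: one phase inversion between the two reflected rays.
So the condition for constructive reflection is 2 n t cos θ_r = (m + ½) λ.
Snell's law: 1.0 sin 38.0° = 1.39 sin θ_r → sin θ_r = 0.443, cos θ_r = 0.897.
Minimum at m = 0: t = λ / (4 n cos θ_r) = 761 / (4 × 1.39 × 0.897) = 153 nm.

0.153 μm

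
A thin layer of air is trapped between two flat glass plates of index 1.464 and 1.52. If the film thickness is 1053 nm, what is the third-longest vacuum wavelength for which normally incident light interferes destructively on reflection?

702 nm

At the upper boundary (n = 1.464 to n = 1.0) the reflected ray undergoes no phase shift.
Bottom surface (1.0 → 1.52): reflection off a higher-index medium gives a half-wave phase shift.
Net: one phase inversion between the two reflected rays.
So the condition for destructive reflection is 2 n t = m λ.
λ = 2 n t / m. The third-longest wavelength is m = 3: λ = 2 × 1.0 × 1053 / 3.00 = 702 nm.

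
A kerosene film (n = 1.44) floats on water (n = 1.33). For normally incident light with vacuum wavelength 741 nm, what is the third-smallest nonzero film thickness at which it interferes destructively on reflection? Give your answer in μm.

0.772 μm

Top surface (1.0 → 1.44): reflection off a higher-index medium gives a half-wave phase shift.
At the lower boundary (n = 1.44 to n = 1.33) the reflected ray undergoes no phase shift.
Net: one phase inversion between the two reflected rays.
For dark reflection here: 2 n t = m λ.
The third-smallest nonzero thickness corresponds to m = 3: t = m λ / (2 n) = 3.00 × 741 / (2 × 1.44) = 772 nm.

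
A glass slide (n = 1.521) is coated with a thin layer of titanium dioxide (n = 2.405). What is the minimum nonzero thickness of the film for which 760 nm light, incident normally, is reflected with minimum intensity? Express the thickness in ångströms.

1580 Å

At the upper boundary (n = 1.0 to n = 2.405) the reflected ray undergoes a half-wave phase shift.
Ray reflecting at the bottom interface goes from n = 2.405 toward n = 1.521: no phase shift.
The two reflections differ by half a wavelength.
With one net inversion, destructive interference in reflection requires 2 n t = m λ.
Minimum nonzero at m = 1: t = λ / (2 n) = 760 / (2 × 2.405) = 158 nm.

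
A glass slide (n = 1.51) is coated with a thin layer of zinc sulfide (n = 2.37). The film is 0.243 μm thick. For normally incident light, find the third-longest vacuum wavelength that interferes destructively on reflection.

384 nm

At the upper boundary (n = 1.0 to n = 2.37) the reflected ray undergoes a half-wave phase shift.
Bottom surface (2.37 → 1.51): reflection off a lower-index medium gives no phase shift.
Exactly one π shift → a net half-wave offset.
So the condition for destructive reflection is 2 n t = m λ.
λ = 2 n t / m. The third-longest wavelength is m = 3: λ = 2 × 2.37 × 243 / 3.00 = 384 nm.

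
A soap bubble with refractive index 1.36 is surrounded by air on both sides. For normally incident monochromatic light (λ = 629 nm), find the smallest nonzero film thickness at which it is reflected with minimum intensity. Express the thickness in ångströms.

Ray reflecting at the top interface goes from n = 1.0 toward n = 1.36: a half-wave phase shift.
Ray reflecting at the bottom interface goes from n = 1.36 toward n = 1.0: no phase shift.
The two reflections differ by half a wavelength.
For minimum reflection here: 2 n t = m λ.
Minimum nonzero at m = 1: t = λ / (2 n) = 629 / (2 × 1.36) = 231 nm.

2313 Å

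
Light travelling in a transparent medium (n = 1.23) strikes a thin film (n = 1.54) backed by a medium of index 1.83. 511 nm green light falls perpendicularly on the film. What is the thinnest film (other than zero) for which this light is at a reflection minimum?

83.0 nm

Ray reflecting at the top interface goes from n = 1.23 toward n = 1.54: a half-wave phase shift.
Ray reflecting at the bottom interface goes from n = 1.54 toward n = 1.83: a half-wave phase shift.
Net: no relative phase inversion (both shifts match).
With no net inversion, destructive interference in reflection requires 2 n t = (m + ½) λ.
Minimum at m = 0: t = λ / (4 n) = 511 / (4 × 1.54) = 83.0 nm.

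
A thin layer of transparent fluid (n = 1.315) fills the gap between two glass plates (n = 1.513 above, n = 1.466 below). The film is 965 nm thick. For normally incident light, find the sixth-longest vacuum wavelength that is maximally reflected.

461 nm

At the upper boundary (n = 1.513 to n = 1.315) the reflected ray undergoes no phase shift.
At the lower boundary (n = 1.315 to n = 1.466) the reflected ray undergoes a half-wave phase shift.
The two reflections differ by half a wavelength.
For bright reflection here: 2 n t = (m + ½) λ.
λ = 2 n t / (m + ½). The sixth-longest wavelength is m = 5: λ = 2 × 1.315 × 965 / 5.50 = 461 nm.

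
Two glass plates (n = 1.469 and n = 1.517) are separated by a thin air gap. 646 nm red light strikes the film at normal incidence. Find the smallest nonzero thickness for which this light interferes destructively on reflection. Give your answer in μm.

Top surface (1.469 → 1.0): reflection off a lower-index medium gives no phase shift.
At the lower boundary (n = 1.0 to n = 1.517) the reflected ray undergoes a half-wave phase shift.
Net: one phase inversion between the two reflected rays.
For dark reflection here: 2 n t = m λ.
The smallest nonzero thickness corresponds to m = 1: t = m λ / (2 n) = 1.00 × 646 / (2 × 1.0) = 323 nm.

0.323 μm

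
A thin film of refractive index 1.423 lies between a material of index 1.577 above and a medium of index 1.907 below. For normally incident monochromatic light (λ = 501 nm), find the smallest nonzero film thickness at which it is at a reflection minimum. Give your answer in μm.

At the upper boundary (n = 1.577 to n = 1.423) the reflected ray undergoes no phase shift.
At the lower boundary (n = 1.423 to n = 1.907) the reflected ray undergoes a half-wave phase shift.
Net: one phase inversion between the two reflected rays.
So the condition for destructive reflection is 2 n t = m λ.
Minimum nonzero at m = 1: t = λ / (2 n) = 501 / (2 × 1.423) = 176 nm.

0.176 μm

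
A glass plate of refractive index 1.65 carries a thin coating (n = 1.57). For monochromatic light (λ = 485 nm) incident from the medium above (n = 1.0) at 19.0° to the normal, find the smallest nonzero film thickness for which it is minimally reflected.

Top surface (1.0 → 1.57): reflection off a higher-index medium gives a half-wave phase shift.
Bottom surface (1.57 → 1.65): reflection off a higher-index medium gives a half-wave phase shift.
Net: no relative phase inversion (both shifts match).
So the condition for destructive reflection is 2 n t cos θ_r = (m + ½) λ.
Snell's law: 1.0 sin 19.0° = 1.57 sin θ_r → sin θ_r = 0.207, cos θ_r = 0.978.
Minimum at m = 0: t = λ / (4 n cos θ_r) = 485 / (4 × 1.57 × 0.978) = 78.9 nm.

78.9 nm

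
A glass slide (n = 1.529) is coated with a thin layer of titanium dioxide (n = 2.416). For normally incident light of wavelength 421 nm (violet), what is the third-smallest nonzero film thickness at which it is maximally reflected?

218 nm

Top surface (1.0 → 2.416): reflection off a higher-index medium gives a half-wave phase shift.
At the lower boundary (n = 2.416 to n = 1.529) the reflected ray undergoes no phase shift.
Exactly one π shift → a net half-wave offset.
So the condition for constructive reflection is 2 n t = (m + ½) λ.
The third-smallest nonzero thickness corresponds to m = 2: t = (m + ½) λ / (2 n) = 2.50 × 421 / (2 × 2.416) = 218 nm.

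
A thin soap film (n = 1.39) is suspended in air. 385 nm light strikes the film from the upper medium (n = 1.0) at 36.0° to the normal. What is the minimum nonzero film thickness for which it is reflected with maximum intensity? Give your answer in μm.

0.0764 μm

At the upper boundary (n = 1.0 to n = 1.39) the reflected ray undergoes a half-wave phase shift.
At the lower boundary (n = 1.39 to n = 1.0) the reflected ray undergoes no phase shift.
The two reflections differ by half a wavelength.
For strong reflection here: 2 n t cos θ_r = (m + ½) λ.
Snell's law: 1.0 sin 36.0° = 1.39 sin θ_r → sin θ_r = 0.423, cos θ_r = 0.906.
Minimum at m = 0: t = λ / (4 n cos θ_r) = 385 / (4 × 1.39 × 0.906) = 76.4 nm.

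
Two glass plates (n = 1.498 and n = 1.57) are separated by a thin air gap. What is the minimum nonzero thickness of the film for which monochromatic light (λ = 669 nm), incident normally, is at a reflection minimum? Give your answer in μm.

0.335 μm

At the upper boundary (n = 1.498 to n = 1.0) the reflected ray undergoes no phase shift.
At the lower boundary (n = 1.0 to n = 1.57) the reflected ray undergoes a half-wave phase shift.
Exactly one π shift → a net half-wave offset.
With one net inversion, destructive interference in reflection requires 2 n t = m λ.
Minimum nonzero at m = 1: t = λ / (2 n) = 669 / (2 × 1.0) = 335 nm.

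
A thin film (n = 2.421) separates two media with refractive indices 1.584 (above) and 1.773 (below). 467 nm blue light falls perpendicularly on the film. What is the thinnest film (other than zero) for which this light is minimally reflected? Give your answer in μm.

At the upper boundary (n = 1.584 to n = 2.421) the reflected ray undergoes a half-wave phase shift.
Ray reflecting at the bottom interface goes from n = 2.421 toward n = 1.773: no phase shift.
The two reflections differ by half a wavelength.
For dark reflection here: 2 n t = m λ.
Minimum nonzero at m = 1: t = λ / (2 n) = 467 / (2 × 2.421) = 96.4 nm.

0.0964 μm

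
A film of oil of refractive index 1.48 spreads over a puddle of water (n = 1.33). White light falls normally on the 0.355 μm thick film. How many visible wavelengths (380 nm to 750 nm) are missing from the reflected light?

Top surface (1.0 → 1.48): reflection off a higher-index medium gives a half-wave phase shift.
At the lower boundary (n = 1.48 to n = 1.33) the reflected ray undergoes no phase shift.
Net: one phase inversion between the two reflected rays.
So the condition for destructive reflection is 2 n t = m λ.
λ = 2 n t / m = 1051 / m nm.
m=1: 1051 nm (IR); m=2: 525 nm (visible); m=3: 350 nm (UV).

1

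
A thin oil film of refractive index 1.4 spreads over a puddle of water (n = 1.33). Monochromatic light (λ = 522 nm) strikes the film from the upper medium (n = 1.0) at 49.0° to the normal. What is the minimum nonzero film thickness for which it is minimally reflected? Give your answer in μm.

0.221 μm

At the upper boundary (n = 1.0 to n = 1.4) the reflected ray undergoes a half-wave phase shift.
Bottom surface (1.4 → 1.33): reflection off a lower-index medium gives no phase shift.
Net: one phase inversion between the two reflected rays.
For weak reflection here: 2 n t cos θ_r = m λ.
Snell's law: 1.0 sin 49.0° = 1.4 sin θ_r → sin θ_r = 0.539, cos θ_r = 0.842.
Minimum nonzero at m = 1: t = λ / (2 n cos θ_r) = 522 / (2 × 1.4 × 0.842) = 221 nm.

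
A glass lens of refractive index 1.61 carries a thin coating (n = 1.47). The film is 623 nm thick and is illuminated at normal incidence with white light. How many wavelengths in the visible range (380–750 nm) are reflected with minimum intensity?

3

Top surface (1.0 → 1.47): reflection off a higher-index medium gives a half-wave phase shift.
Ray reflecting at the bottom interface goes from n = 1.47 toward n = 1.61: a half-wave phase shift.
Net: no relative phase inversion (both shifts match).
So the condition for destructive reflection is 2 n t = (m + ½) λ.
λ = 2 n t / (m + ½) = 1832 / (m + ½) nm.
m=1: 1221 nm (IR); m=2: 733 nm (visible); m=3: 523 nm (visible); m=4: 407 nm (visible); m=5: 333 nm (UV).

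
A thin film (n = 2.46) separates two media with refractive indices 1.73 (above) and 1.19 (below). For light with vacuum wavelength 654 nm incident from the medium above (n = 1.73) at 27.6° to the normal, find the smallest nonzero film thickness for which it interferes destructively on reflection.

141 nm

Top surface (1.73 → 2.46): reflection off a higher-index medium gives a half-wave phase shift.
At the lower boundary (n = 2.46 to n = 1.19) the reflected ray undergoes no phase shift.
The two reflections differ by half a wavelength.
So the condition for destructive reflection is 2 n t cos θ_r = m λ.
Snell's law: 1.73 sin 27.6° = 2.46 sin θ_r → sin θ_r = 0.326, cos θ_r = 0.945.
Minimum nonzero at m = 1: t = λ / (2 n cos θ_r) = 654 / (2 × 2.46 × 0.945) = 141 nm.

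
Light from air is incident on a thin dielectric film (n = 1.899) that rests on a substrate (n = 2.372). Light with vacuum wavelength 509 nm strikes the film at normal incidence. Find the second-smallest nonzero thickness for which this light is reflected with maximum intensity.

Ray reflecting at the top interface goes from n = 1.0 toward n = 1.899: a half-wave phase shift.
Ray reflecting at the bottom interface goes from n = 1.899 toward n = 2.372: a half-wave phase shift.
The two reflections carry the same phase change, so no net offset.
With no net inversion, constructive interference in reflection requires 2 n t = m λ.
The second-smallest nonzero thickness corresponds to m = 2: t = m λ / (2 n) = 2.00 × 509 / (2 × 1.899) = 268 nm.

268 nm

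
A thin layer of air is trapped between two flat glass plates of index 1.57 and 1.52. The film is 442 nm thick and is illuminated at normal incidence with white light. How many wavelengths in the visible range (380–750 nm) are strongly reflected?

Top surface (1.57 → 1.0): reflection off a lower-index medium gives no phase shift.
Ray reflecting at the bottom interface goes from n = 1.0 toward n = 1.52: a half-wave phase shift.
Net: one phase inversion between the two reflected rays.
For maximum reflection here: 2 n t = (m + ½) λ.
λ = 2 n t / (m + ½) = 884 / (m + ½) nm.
m=0: 1768 nm (IR); m=1: 589 nm (visible); m=2: 354 nm (UV).

1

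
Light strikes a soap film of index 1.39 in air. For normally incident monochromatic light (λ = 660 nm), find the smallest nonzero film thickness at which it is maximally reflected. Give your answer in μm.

At the upper boundary (n = 1.0 to n = 1.39) the reflected ray undergoes a half-wave phase shift.
At the lower boundary (n = 1.39 to n = 1.0) the reflected ray undergoes no phase shift.
The two reflections differ by half a wavelength.
So the condition for constructive reflection is 2 n t = (m + ½) λ.
Minimum at m = 0: t = λ / (4 n) = 660 / (4 × 1.39) = 119 nm.

0.119 μm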